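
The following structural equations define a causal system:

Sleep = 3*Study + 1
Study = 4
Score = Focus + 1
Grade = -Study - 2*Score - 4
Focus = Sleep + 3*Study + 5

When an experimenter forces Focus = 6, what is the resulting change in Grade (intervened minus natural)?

48

do(Focus=6) replaces the equation Focus = Sleep + 3*Study + 5 with the constant Focus = 6.
Score = Focus + 1  [with Focus=6]  = 7
Grade = -Study - 2*Score - 4  [with Study=4, Score=7]  = -22
Without intervention: Sleep = 3*Study + 1  [with Study=4]  = 13; Focus = Sleep + 3*Study + 5  [with Sleep=13, Study=4]  = 30; Score = Focus + 1  [with Focus=30]  = 31; Grade = -Study - 2*Score - 4  [with Study=4, Score=31]  = -70.
Change = -22 − (-70) = 48.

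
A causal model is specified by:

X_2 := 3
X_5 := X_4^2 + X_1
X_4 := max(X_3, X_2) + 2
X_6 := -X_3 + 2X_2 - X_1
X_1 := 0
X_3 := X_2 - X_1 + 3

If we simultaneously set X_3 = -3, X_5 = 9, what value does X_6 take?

Setting X_3 = -3, X_5 = 9 by intervention discards those variables' equations.
X_6 = -X_3 + 2X_2 - X_1  [with X_3=-3, X_2=3, X_1=0]  = 9

9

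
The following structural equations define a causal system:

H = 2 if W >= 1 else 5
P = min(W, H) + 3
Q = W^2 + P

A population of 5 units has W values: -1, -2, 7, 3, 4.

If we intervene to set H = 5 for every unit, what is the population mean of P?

4.8

The intervention sets H=5 in all 5 units regardless of W. Recomputing P per unit gives 2, 1, 8, 6, 7; average 4.8.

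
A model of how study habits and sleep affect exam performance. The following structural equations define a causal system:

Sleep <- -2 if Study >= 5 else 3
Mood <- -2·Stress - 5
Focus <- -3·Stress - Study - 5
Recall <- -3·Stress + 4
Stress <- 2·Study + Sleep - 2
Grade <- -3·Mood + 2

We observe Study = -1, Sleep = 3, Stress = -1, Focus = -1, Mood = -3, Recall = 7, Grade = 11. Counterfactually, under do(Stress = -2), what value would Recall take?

10

The intervention breaks the incoming arrows to Stress: Stress <- 2·Study + Sleep - 2 no longer applies, and Stress = -2.
Recall = -3·Stress + 4  [with Stress=-2]  = 10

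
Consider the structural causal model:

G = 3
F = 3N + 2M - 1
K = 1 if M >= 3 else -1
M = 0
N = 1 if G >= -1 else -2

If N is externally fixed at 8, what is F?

23

The intervention breaks the incoming arrows to N: N = 1 if G >= -1 else -2 no longer applies, and N = 8.
F = 3N + 2M - 1  [with N=8, M=0]  = 23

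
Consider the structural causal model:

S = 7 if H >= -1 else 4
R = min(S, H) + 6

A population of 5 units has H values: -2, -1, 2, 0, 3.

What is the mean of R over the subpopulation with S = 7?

7

Conditioning on S=7 selects the 4 unit(s) with H ∈ {-1, 2, 0, 3}. Their R values: 5, 8, 6, 9. Mean = 7.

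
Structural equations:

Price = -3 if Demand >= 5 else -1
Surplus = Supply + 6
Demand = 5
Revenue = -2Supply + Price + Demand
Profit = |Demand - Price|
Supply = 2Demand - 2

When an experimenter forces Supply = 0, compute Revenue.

The intervention breaks the incoming arrows to Supply: Supply = 2Demand - 2 no longer applies, and Supply = 0.
Price = -3 if Demand >= 5 else -1  [with Demand=5]  = -3
Revenue = -2Supply + Price + Demand  [with Supply=0, Price=-3, Demand=5]  = 2

2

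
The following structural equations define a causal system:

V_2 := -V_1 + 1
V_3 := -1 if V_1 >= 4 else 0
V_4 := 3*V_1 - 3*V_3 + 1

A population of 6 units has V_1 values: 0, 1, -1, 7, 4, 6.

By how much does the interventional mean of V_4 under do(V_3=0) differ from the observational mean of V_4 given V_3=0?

Every unit gets V_3=0 under the intervention. V_4 values become 1, 4, -2, 22, 13, 19; E[V_4|do(V_3=0)] = 9.5.
E[V_4|V_3=0] averages over only the 3 units with V_3=0 (V_1 = 0, 1, -1): V_4 = 1, 4, -2, mean 1.
Difference = 9.5 − 1 = 8.5.

8.5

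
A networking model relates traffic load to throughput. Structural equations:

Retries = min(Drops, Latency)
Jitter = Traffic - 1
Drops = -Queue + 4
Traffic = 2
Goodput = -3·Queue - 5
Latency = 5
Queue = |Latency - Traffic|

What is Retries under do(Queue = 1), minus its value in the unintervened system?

2

do(Queue=1) replaces the equation Queue = |Latency - Traffic| with the constant Queue = 1.
Drops = -Queue + 4  [with Queue=1]  = 3
Retries = min(Drops, Latency)  [with Drops=3, Latency=5]  = 3
Without intervention: Queue = |Latency - Traffic|  [with Latency=5, Traffic=2]  = 3; Drops = -Queue + 4  [with Queue=3]  = 1; Retries = min(Drops, Latency)  [with Drops=1, Latency=5]  = 1.
Change = 3 − 1 = 2.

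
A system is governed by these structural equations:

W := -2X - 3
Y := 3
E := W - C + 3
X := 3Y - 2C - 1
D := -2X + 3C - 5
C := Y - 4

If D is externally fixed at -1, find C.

-1

Under do(D=-1), the mechanism D := -2X + 3C - 5 is discarded; D is fixed at -1.
No directed path runs from D to C, so C keeps its natural value.
C = Y - 4  [with Y=3]  = -1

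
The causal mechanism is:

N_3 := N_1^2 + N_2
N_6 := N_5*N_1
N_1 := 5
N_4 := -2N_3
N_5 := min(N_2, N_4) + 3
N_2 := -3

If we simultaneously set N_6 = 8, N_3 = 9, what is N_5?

Under do(N_6 = 8, N_3 = 9), each intervened variable's structural equation is replaced by its fixed value.
N_4 = -2N_3  [with N_3=9]  = -18
N_5 = min(N_2, N_4) + 3  [with N_2=-3, N_4=-18]  = -15

-15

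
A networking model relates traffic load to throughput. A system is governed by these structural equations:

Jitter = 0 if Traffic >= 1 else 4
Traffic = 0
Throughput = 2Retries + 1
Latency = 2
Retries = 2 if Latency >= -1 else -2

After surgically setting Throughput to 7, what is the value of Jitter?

The intervention breaks the incoming arrows to Throughput: Throughput = 2Retries + 1 no longer applies, and Throughput = 7.
Since Jitter is not a descendant of the intervened variable, it is unaffected.
Jitter = 0 if Traffic >= 1 else 4  [with Traffic=0]  = 4

4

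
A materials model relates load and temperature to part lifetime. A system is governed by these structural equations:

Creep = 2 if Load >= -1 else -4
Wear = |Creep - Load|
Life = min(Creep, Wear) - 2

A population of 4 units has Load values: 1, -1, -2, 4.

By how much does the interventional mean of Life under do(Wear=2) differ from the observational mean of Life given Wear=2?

The intervention sets Wear=2 in all 4 units regardless of Load. Recomputing Life per unit gives 0, 0, -6, 0; average -1.5.
Conditioning on Wear=2 selects the 2 unit(s) with Load ∈ {-2, 4}. Their Life values: -6, 0. Mean = -3.
Difference = -1.5 − (-3) = 1.5.

1.5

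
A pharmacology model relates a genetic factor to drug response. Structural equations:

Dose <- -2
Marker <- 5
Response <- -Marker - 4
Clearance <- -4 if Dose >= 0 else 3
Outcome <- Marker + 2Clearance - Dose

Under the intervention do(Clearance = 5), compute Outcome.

Intervening sets Clearance = 5 and removes its equation (Clearance <- -4 if Dose >= 0 else 3).
Outcome = Marker + 2Clearance - Dose  [with Marker=5, Clearance=5, Dose=-2]  = 17

17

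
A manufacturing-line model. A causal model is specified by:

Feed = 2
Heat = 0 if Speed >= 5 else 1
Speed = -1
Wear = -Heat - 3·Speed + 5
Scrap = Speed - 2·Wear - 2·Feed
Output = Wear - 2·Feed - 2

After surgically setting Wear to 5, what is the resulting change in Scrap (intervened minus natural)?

4

Intervening sets Wear = 5 and removes its equation (Wear = -Heat - 3·Speed + 5).
Scrap = Speed - 2·Wear - 2·Feed  [with Speed=-1, Wear=5, Feed=2]  = -15
Without intervention: Heat = 0 if Speed >= 5 else 1  [with Speed=-1]  = 1; Wear = -Heat - 3·Speed + 5  [with Heat=1, Speed=-1]  = 7; Scrap = Speed - 2·Wear - 2·Feed  [with Speed=-1, Wear=7, Feed=2]  = -19.
Change = -15 − (-19) = 4.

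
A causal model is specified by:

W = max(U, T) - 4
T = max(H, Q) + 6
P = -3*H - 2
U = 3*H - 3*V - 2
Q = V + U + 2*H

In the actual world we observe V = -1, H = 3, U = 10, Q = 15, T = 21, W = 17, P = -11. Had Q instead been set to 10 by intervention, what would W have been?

12

Under do(Q=10), the mechanism Q = V + U + 2*H is discarded; Q is fixed at 10.
U = 3*H - 3*V - 2  [with H=3, V=-1]  = 10
T = max(H, Q) + 6  [with H=3, Q=10]  = 16
W = max(U, T) - 4  [with U=10, T=16]  = 12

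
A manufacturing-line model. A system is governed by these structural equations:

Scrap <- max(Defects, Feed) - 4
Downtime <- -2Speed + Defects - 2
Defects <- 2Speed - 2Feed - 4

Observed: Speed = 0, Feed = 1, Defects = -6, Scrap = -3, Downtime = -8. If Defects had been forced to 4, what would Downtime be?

do(Defects=4) replaces the equation Defects <- 2Speed - 2Feed - 4 with the constant Defects = 4.
Downtime = -2Speed + Defects - 2  [with Speed=0, Defects=4]  = 2

2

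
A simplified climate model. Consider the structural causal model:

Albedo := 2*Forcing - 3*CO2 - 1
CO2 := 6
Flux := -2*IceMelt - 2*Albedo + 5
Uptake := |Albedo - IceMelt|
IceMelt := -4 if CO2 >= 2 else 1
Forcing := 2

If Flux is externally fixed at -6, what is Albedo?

-15

The intervention breaks the incoming arrows to Flux: Flux := -2*IceMelt - 2*Albedo + 5 no longer applies, and Flux = -6.
Since Albedo is not a descendant of the intervened variable, it is unaffected.
Albedo = 2*Forcing - 3*CO2 - 1  [with Forcing=2, CO2=6]  = -15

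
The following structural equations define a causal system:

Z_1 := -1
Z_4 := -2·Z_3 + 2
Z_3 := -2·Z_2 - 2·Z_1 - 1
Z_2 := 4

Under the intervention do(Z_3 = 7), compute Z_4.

The intervention breaks the incoming arrows to Z_3: Z_3 := -2·Z_2 - 2·Z_1 - 1 no longer applies, and Z_3 = 7.
Z_4 = -2·Z_3 + 2  [with Z_3=7]  = -12

-12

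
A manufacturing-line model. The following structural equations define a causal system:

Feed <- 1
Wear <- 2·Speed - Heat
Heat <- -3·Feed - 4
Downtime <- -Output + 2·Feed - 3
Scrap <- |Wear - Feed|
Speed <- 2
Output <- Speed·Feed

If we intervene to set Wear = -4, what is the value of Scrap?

5

Intervening sets Wear = -4 and removes its equation (Wear <- 2·Speed - Heat).
Scrap = |Wear - Feed|  [with Wear=-4, Feed=1]  = 5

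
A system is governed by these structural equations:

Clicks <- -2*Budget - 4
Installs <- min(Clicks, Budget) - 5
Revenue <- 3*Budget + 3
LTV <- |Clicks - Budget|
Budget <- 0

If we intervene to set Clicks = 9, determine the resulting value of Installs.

-5

The intervention breaks the incoming arrows to Clicks: Clicks <- -2*Budget - 4 no longer applies, and Clicks = 9.
Installs = min(Clicks, Budget) - 5  [with Clicks=9, Budget=0]  = -5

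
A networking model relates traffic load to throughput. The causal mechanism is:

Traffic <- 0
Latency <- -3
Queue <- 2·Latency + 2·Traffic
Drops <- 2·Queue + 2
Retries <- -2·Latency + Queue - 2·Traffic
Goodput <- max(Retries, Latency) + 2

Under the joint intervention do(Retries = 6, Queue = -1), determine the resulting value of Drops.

0

Under do(Retries = 6, Queue = -1), each intervened variable's structural equation is replaced by its fixed value.
Drops = 2·Queue + 2  [with Queue=-1]  = 0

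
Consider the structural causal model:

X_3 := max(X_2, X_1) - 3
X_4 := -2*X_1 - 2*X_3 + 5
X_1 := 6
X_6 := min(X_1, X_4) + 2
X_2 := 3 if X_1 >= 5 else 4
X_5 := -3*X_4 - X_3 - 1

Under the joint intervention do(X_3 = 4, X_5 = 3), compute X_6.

Setting X_3 = 4, X_5 = 3 by intervention discards those variables' equations.
X_4 = -2*X_1 - 2*X_3 + 5  [with X_1=6, X_3=4]  = -15
X_6 = min(X_1, X_4) + 2  [with X_1=6, X_4=-15]  = -13

-13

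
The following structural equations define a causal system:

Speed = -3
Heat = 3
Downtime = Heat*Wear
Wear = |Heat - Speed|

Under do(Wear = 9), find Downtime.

27

The intervention breaks the incoming arrows to Wear: Wear = |Heat - Speed| no longer applies, and Wear = 9.
Downtime = Heat*Wear  [with Heat=3, Wear=9]  = 27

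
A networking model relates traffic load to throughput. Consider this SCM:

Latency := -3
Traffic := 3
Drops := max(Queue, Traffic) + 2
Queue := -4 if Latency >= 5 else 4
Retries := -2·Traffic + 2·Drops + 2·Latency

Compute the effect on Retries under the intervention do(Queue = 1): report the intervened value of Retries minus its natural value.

do(Queue=1) replaces the equation Queue := -4 if Latency >= 5 else 4 with the constant Queue = 1.
Drops = max(Queue, Traffic) + 2  [with Queue=1, Traffic=3]  = 5
Retries = -2·Traffic + 2·Drops + 2·Latency  [with Traffic=3, Drops=5, Latency=-3]  = -2
Without intervention: Queue = -4 if Latency >= 5 else 4  [with Latency=-3]  = 4; Drops = max(Queue, Traffic) + 2  [with Queue=4, Traffic=3]  = 6; Retries = -2·Traffic + 2·Drops + 2·Latency  [with Traffic=3, Drops=6, Latency=-3]  = 0.
Change = -2 − 0 = -2.

-2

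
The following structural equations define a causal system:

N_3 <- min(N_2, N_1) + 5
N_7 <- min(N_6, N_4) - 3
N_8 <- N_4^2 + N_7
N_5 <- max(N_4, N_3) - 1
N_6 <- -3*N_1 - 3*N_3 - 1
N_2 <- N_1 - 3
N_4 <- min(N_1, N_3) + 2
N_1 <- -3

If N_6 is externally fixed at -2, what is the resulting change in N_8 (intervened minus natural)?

-1

Intervening sets N_6 = -2 and removes its equation (N_6 <- -3*N_1 - 3*N_3 - 1).
N_2 = N_1 - 3  [with N_1=-3]  = -6
N_3 = min(N_2, N_1) + 5  [with N_2=-6, N_1=-3]  = -1
N_4 = min(N_1, N_3) + 2  [with N_1=-3, N_3=-1]  = -1
N_7 = min(N_6, N_4) - 3  [with N_6=-2, N_4=-1]  = -5
N_8 = N_4^2 + N_7  [with N_4=-1, N_7=-5]  = -4
Without intervention: N_2 = N_1 - 3  [with N_1=-3]  = -6; N_3 = min(N_2, N_1) + 5  [with N_2=-6, N_1=-3]  = -1; N_4 = min(N_1, N_3) + 2  [with N_1=-3, N_3=-1]  = -1; N_6 = -3*N_1 - 3*N_3 - 1  [with N_1=-3, N_3=-1]  = 11; N_7 = min(N_6, N_4) - 3  [with N_6=11, N_4=-1]  = -4; N_8 = N_4^2 + N_7  [with N_4=-1, N_7=-4]  = -3.
Change = -4 − (-3) = -1.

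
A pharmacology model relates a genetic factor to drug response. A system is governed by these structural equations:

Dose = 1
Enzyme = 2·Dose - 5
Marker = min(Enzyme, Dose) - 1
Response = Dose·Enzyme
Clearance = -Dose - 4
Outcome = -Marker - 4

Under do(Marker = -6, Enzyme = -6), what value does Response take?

-6

The joint intervention fixes Marker = -6, Enzyme = -6, removing each variable's own equation.
Response = Dose·Enzyme  [with Dose=1, Enzyme=-6]  = -6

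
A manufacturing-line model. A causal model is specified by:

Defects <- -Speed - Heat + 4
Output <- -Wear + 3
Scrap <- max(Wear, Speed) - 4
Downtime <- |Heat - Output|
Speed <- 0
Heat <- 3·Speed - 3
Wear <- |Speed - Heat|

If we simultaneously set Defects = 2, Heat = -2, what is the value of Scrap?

-2

The joint intervention fixes Defects = 2, Heat = -2, removing each variable's own equation.
Wear = |Speed - Heat|  [with Speed=0, Heat=-2]  = 2
Scrap = max(Wear, Speed) - 4  [with Wear=2, Speed=0]  = -2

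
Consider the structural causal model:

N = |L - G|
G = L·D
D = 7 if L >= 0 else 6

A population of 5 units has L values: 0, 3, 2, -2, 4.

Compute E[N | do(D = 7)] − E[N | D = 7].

-0.3

do(D=7) breaks D's dependence on L. With D=7 fixed, N across the units is 0, 18, 12, 12, 24, mean 13.2.
Observing D=7 restricts to units where D's equation naturally yields 7: L ∈ {0, 3, 2, 4}. In that subpopulation N = 0, 18, 12, 24, mean 13.5.
Difference = 13.2 − 13.5 = -0.3.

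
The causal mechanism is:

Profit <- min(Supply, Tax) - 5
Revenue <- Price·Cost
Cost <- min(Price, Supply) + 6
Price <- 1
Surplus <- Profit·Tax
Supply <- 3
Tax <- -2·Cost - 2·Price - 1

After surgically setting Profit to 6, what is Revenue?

do(Profit=6) replaces the equation Profit <- min(Supply, Tax) - 5 with the constant Profit = 6.
No directed path runs from Profit to Revenue, so Revenue keeps its natural value.
Cost = min(Price, Supply) + 6  [with Price=1, Supply=3]  = 7
Revenue = Price·Cost  [with Price=1, Cost=7]  = 7

7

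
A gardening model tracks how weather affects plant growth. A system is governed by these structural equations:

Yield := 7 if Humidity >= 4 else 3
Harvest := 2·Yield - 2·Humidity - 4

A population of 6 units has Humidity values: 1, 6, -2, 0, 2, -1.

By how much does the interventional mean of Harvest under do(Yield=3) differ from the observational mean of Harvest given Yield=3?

-2

do(Yield=3) breaks Yield's dependence on Humidity. With Yield=3 fixed, Harvest across the units is 0, -10, 6, 2, -2, 4, mean 0.
Observing Yield=3 restricts to units where Yield's equation naturally yields 3: Humidity ∈ {1, -2, 0, 2, -1}. In that subpopulation Harvest = 0, 6, 2, -2, 4, mean 2.
Difference = 0 − 2 = -2.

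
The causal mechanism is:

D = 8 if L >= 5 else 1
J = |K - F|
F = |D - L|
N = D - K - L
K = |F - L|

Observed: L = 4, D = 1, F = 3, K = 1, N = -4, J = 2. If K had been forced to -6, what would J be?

9

Under do(K=-6), the mechanism K = |F - L| is discarded; K is fixed at -6.
D = 8 if L >= 5 else 1  [with L=4]  = 1
F = |D - L|  [with D=1, L=4]  = 3
J = |K - F|  [with K=-6, F=3]  = 9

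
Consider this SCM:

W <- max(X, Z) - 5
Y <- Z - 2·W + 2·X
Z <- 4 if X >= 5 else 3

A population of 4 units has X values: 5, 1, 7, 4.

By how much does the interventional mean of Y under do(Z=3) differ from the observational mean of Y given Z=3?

1

Under do(Z=3), Z's equation is replaced by Z=3 for every unit. Per-unit Y: 13, 9, 13, 13. Mean = 12.
Conditioning on Z=3 selects the 2 unit(s) with X ∈ {1, 4}. Their Y values: 9, 13. Mean = 11.
Difference = 12 − 11 = 1.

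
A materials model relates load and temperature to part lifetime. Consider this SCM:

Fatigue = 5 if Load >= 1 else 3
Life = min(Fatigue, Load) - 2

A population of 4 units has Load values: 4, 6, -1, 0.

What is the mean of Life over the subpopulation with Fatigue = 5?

E[Life|Fatigue=5] averages over only the 2 units with Fatigue=5 (Load = 4, 6): Life = 2, 3, mean 2.5.

2.5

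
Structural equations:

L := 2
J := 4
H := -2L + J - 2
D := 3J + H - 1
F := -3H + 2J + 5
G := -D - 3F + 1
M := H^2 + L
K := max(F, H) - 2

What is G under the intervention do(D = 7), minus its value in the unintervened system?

Under do(D=7), the mechanism D := 3J + H - 1 is discarded; D is fixed at 7.
H = -2L + J - 2  [with L=2, J=4]  = -2
F = -3H + 2J + 5  [with H=-2, J=4]  = 19
G = -D - 3F + 1  [with D=7, F=19]  = -63
Without intervention: H = -2L + J - 2  [with L=2, J=4]  = -2; D = 3J + H - 1  [with J=4, H=-2]  = 9; F = -3H + 2J + 5  [with H=-2, J=4]  = 19; G = -D - 3F + 1  [with D=9, F=19]  = -65.
Change = -63 − (-65) = 2.

2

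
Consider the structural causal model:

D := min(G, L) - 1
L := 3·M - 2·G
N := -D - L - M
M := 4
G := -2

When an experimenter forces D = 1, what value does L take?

16

Under do(D=1), the mechanism D := min(G, L) - 1 is discarded; D is fixed at 1.
Since L is not a descendant of the intervened variable, it is unaffected.
L = 3·M - 2·G  [with M=4, G=-2]  = 16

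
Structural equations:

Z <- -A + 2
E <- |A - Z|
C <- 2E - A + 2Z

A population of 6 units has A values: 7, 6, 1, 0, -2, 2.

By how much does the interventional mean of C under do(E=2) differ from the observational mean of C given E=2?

The intervention sets E=2 in all 6 units regardless of A. Recomputing C per unit gives -13, -10, 5, 8, 14, 2; average 1.
Observing E=2 restricts to units where E's equation naturally yields 2: A ∈ {0, 2}. In that subpopulation C = 8, 2, mean 5.
Difference = 1 − 5 = -4.

-4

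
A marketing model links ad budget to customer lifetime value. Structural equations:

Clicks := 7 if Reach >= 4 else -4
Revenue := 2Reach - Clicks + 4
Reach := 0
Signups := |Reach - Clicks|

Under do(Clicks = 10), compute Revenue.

-6

Under do(Clicks=10), the mechanism Clicks := 7 if Reach >= 4 else -4 is discarded; Clicks is fixed at 10.
Revenue = 2Reach - Clicks + 4  [with Reach=0, Clicks=10]  = -6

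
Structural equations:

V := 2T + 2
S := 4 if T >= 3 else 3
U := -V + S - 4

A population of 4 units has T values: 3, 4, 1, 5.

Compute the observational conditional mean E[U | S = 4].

-10

Conditioning on S=4 selects the 3 unit(s) with T ∈ {3, 4, 5}. Their U values: -8, -10, -12. Mean = -10.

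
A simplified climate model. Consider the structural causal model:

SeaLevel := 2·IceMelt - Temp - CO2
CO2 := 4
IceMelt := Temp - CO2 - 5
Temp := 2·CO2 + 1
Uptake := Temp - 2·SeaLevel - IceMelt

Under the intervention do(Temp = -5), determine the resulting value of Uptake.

do(Temp=-5) replaces the equation Temp := 2·CO2 + 1 with the constant Temp = -5.
IceMelt = Temp - CO2 - 5  [with Temp=-5, CO2=4]  = -14
SeaLevel = 2·IceMelt - Temp - CO2  [with IceMelt=-14, Temp=-5, CO2=4]  = -27
Uptake = Temp - 2·SeaLevel - IceMelt  [with Temp=-5, SeaLevel=-27, IceMelt=-14]  = 63

63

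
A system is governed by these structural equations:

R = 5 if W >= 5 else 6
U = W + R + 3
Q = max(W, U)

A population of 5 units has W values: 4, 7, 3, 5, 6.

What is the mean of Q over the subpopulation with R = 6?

12.5

Observing R=6 restricts to units where R's equation naturally yields 6: W ∈ {4, 3}. In that subpopulation Q = 13, 12, mean 12.5.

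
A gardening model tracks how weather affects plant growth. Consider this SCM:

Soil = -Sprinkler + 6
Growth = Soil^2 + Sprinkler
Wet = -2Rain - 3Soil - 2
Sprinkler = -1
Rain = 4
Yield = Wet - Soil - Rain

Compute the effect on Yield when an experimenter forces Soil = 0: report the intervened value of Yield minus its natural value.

The intervention breaks the incoming arrows to Soil: Soil = -Sprinkler + 6 no longer applies, and Soil = 0.
Wet = -2Rain - 3Soil - 2  [with Rain=4, Soil=0]  = -10
Yield = Wet - Soil - Rain  [with Wet=-10, Soil=0, Rain=4]  = -14
Without intervention: Soil = -Sprinkler + 6  [with Sprinkler=-1]  = 7; Wet = -2Rain - 3Soil - 2  [with Rain=4, Soil=7]  = -31; Yield = Wet - Soil - Rain  [with Wet=-31, Soil=7, Rain=4]  = -42.
Change = -14 − (-42) = 28.

28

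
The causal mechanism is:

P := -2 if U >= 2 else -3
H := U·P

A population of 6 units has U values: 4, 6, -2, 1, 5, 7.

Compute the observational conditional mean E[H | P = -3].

1.5

Observing P=-3 restricts to units where P's equation naturally yields -3: U ∈ {-2, 1}. In that subpopulation H = 6, -3, mean 1.5.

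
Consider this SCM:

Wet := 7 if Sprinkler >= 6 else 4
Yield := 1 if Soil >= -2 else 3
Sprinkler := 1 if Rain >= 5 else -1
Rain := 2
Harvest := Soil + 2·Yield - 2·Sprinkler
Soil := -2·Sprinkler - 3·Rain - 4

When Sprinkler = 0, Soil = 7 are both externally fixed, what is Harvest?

9

Under do(Sprinkler = 0, Soil = 7), each intervened variable's structural equation is replaced by its fixed value.
Yield = 1 if Soil >= -2 else 3  [with Soil=7]  = 1
Harvest = Soil + 2·Yield - 2·Sprinkler  [with Soil=7, Yield=1, Sprinkler=0]  = 9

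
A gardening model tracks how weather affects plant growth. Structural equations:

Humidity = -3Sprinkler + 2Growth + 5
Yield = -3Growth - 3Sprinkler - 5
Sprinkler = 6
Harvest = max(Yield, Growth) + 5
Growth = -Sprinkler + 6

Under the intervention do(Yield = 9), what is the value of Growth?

0

The intervention breaks the incoming arrows to Yield: Yield = -3Growth - 3Sprinkler - 5 no longer applies, and Yield = 9.
Since Growth is not a descendant of the intervened variable, it is unaffected.
Growth = -Sprinkler + 6  [with Sprinkler=6]  = 0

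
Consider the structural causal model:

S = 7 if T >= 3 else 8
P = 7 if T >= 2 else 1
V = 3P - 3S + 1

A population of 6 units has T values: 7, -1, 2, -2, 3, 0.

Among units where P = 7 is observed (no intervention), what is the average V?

Conditioning on P=7 selects the 3 unit(s) with T ∈ {7, 2, 3}. Their V values: 1, -2, 1. Mean = 0.

0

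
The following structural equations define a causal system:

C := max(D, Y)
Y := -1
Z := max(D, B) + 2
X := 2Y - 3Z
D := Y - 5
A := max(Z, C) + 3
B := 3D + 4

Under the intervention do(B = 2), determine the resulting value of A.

7

The intervention breaks the incoming arrows to B: B := 3D + 4 no longer applies, and B = 2.
D = Y - 5  [with Y=-1]  = -6
C = max(D, Y)  [with D=-6, Y=-1]  = -1
Z = max(D, B) + 2  [with D=-6, B=2]  = 4
A = max(Z, C) + 3  [with Z=4, C=-1]  = 7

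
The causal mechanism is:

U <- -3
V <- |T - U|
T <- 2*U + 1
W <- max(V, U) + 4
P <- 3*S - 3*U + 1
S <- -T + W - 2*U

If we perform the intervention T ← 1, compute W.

8

Under do(T=1), the mechanism T <- 2*U + 1 is discarded; T is fixed at 1.
V = |T - U|  [with T=1, U=-3]  = 4
W = max(V, U) + 4  [with V=4, U=-3]  = 8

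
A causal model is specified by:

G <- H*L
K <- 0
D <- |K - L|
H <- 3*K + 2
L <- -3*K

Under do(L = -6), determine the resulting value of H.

2

Under do(L=-6), the mechanism L <- -3*K is discarded; L is fixed at -6.
Since H is not a descendant of the intervened variable, it is unaffected.
H = 3*K + 2  [with K=0]  = 2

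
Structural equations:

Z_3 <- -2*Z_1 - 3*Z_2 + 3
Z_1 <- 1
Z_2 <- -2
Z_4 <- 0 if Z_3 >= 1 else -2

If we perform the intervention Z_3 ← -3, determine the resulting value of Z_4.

-2

The intervention breaks the incoming arrows to Z_3: Z_3 <- -2*Z_1 - 3*Z_2 + 3 no longer applies, and Z_3 = -3.
Z_4 = 0 if Z_3 >= 1 else -2  [with Z_3=-3]  = -2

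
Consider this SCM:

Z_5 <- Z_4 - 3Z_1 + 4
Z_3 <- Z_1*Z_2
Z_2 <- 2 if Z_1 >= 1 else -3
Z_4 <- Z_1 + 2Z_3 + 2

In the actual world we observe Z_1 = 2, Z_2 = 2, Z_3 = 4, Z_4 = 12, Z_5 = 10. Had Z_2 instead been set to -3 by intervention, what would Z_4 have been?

Under do(Z_2=-3), the mechanism Z_2 <- 2 if Z_1 >= 1 else -3 is discarded; Z_2 is fixed at -3.
Z_3 = Z_1*Z_2  [with Z_1=2, Z_2=-3]  = -6
Z_4 = Z_1 + 2Z_3 + 2  [with Z_1=2, Z_3=-6]  = -8

-8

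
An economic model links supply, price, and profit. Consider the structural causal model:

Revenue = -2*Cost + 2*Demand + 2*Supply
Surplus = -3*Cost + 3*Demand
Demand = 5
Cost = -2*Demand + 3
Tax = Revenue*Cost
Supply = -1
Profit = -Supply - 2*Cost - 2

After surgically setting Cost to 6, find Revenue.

The intervention breaks the incoming arrows to Cost: Cost = -2*Demand + 3 no longer applies, and Cost = 6.
Revenue = -2*Cost + 2*Demand + 2*Supply  [with Cost=6, Demand=5, Supply=-1]  = -4

-4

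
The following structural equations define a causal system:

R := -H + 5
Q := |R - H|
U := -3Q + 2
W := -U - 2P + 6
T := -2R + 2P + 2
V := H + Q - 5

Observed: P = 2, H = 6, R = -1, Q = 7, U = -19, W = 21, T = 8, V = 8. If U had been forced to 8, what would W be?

The intervention breaks the incoming arrows to U: U := -3Q + 2 no longer applies, and U = 8.
W = -U - 2P + 6  [with U=8, P=2]  = -6

-6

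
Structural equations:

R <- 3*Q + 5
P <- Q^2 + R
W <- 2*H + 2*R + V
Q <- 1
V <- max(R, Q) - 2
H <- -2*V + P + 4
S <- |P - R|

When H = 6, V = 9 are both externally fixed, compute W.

Setting H = 6, V = 9 by intervention discards those variables' equations.
R = 3*Q + 5  [with Q=1]  = 8
W = 2*H + 2*R + V  [with H=6, R=8, V=9]  = 37

37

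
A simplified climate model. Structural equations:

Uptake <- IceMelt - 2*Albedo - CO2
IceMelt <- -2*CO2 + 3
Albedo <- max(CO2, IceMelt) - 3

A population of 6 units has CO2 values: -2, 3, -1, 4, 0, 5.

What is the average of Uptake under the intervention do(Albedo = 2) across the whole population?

Under do(Albedo=2), Albedo's equation is replaced by Albedo=2 for every unit. Per-unit Uptake: 5, -10, 2, -13, -1, -16. Mean = -5.5.

-5.5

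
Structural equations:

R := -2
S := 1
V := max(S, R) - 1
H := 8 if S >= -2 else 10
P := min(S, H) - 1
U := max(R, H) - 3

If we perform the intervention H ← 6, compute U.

Under do(H=6), the mechanism H := 8 if S >= -2 else 10 is discarded; H is fixed at 6.
U = max(R, H) - 3  [with R=-2, H=6]  = 3

3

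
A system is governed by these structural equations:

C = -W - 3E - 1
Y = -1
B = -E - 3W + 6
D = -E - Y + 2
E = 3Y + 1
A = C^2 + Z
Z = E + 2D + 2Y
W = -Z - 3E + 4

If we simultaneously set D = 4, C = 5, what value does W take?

6

The joint intervention fixes D = 4, C = 5, removing each variable's own equation.
E = 3Y + 1  [with Y=-1]  = -2
Z = E + 2D + 2Y  [with E=-2, D=4, Y=-1]  = 4
W = -Z - 3E + 4  [with Z=4, E=-2]  = 6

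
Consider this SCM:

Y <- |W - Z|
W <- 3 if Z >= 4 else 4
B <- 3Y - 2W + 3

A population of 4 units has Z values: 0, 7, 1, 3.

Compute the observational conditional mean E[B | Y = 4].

E[B|Y=4] averages over only the 2 units with Y=4 (Z = 0, 7): B = 7, 9, mean 8.

8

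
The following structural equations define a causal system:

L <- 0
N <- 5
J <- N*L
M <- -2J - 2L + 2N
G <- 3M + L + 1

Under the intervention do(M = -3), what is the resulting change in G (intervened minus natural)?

Intervening sets M = -3 and removes its equation (M <- -2J - 2L + 2N).
G = 3M + L + 1  [with M=-3, L=0]  = -8
Without intervention: J = N*L  [with N=5, L=0]  = 0; M = -2J - 2L + 2N  [with J=0, L=0, N=5]  = 10; G = 3M + L + 1  [with M=10, L=0]  = 31.
Change = -8 − 31 = -39.

-39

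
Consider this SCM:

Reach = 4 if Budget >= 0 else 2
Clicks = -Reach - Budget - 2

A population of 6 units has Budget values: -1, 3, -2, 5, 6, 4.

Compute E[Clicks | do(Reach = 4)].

do(Reach=4) breaks Reach's dependence on Budget. With Reach=4 fixed, Clicks across the units is -5, -9, -4, -11, -12, -10, mean -8.5.

-8.5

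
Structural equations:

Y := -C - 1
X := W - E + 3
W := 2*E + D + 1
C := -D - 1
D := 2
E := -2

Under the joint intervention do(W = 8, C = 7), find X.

13

The joint intervention fixes W = 8, C = 7, removing each variable's own equation.
X = W - E + 3  [with W=8, E=-2]  = 13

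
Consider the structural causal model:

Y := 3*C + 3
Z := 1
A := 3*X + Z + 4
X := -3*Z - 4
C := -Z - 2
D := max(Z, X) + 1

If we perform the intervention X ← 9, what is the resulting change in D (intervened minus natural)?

Intervening sets X = 9 and removes its equation (X := -3*Z - 4).
D = max(Z, X) + 1  [with Z=1, X=9]  = 10
Without intervention: X = -3*Z - 4  [with Z=1]  = -7; D = max(Z, X) + 1  [with Z=1, X=-7]  = 2.
Change = 10 − 2 = 8.

8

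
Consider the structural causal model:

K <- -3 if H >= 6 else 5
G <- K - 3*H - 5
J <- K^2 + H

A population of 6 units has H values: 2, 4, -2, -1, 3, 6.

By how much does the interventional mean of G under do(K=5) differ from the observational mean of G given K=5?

-2.4

do(K=5) breaks K's dependence on H. With K=5 fixed, G across the units is -6, -12, 6, 3, -9, -18, mean -6.
Observing K=5 restricts to units where K's equation naturally yields 5: H ∈ {2, 4, -2, -1, 3}. In that subpopulation G = -6, -12, 6, 3, -9, mean -3.6.
Difference = -6 − (-3.6) = -2.4.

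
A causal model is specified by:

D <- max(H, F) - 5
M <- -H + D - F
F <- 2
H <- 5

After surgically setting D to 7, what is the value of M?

The intervention breaks the incoming arrows to D: D <- max(H, F) - 5 no longer applies, and D = 7.
M = -H + D - F  [with H=5, D=7, F=2]  = 0

0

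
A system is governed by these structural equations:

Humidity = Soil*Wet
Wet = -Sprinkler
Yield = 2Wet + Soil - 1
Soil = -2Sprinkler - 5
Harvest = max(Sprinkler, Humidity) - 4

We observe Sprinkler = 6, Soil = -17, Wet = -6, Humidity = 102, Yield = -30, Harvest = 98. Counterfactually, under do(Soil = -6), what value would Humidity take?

36

Under do(Soil=-6), the mechanism Soil = -2Sprinkler - 5 is discarded; Soil is fixed at -6.
Wet = -Sprinkler  [with Sprinkler=6]  = -6
Humidity = Soil*Wet  [with Soil=-6, Wet=-6]  = 36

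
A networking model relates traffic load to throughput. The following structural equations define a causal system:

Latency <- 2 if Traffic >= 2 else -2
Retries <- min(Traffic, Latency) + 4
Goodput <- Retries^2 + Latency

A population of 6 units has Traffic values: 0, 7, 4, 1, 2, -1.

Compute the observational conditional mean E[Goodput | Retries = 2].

Observing Retries=2 restricts to units where Retries's equation naturally yields 2: Traffic ∈ {0, 1, -1}. In that subpopulation Goodput = 2, 2, 2, mean 2.

2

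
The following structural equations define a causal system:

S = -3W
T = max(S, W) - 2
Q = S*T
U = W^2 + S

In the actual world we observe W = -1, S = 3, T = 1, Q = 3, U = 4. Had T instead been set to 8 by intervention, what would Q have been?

24

The intervention breaks the incoming arrows to T: T = max(S, W) - 2 no longer applies, and T = 8.
S = -3W  [with W=-1]  = 3
Q = S*T  [with S=3, T=8]  = 24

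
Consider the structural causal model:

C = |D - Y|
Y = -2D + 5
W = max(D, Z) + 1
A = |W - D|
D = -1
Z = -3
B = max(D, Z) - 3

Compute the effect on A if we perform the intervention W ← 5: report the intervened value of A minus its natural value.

do(W=5) replaces the equation W = max(D, Z) + 1 with the constant W = 5.
A = |W - D|  [with W=5, D=-1]  = 6
Without intervention: W = max(D, Z) + 1  [with D=-1, Z=-3]  = 0; A = |W - D|  [with W=0, D=-1]  = 1.
Change = 6 − 1 = 5.

5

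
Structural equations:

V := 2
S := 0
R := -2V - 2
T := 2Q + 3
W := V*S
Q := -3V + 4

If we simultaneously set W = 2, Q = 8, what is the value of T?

The joint intervention fixes W = 2, Q = 8, removing each variable's own equation.
T = 2Q + 3  [with Q=8]  = 19

19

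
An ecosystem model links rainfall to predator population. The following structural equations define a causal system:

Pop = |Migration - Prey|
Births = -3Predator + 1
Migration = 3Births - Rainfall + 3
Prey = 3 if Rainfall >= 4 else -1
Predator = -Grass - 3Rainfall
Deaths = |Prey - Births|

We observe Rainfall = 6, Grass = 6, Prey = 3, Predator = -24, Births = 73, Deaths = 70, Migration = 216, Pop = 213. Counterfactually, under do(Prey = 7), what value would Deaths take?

66

The intervention breaks the incoming arrows to Prey: Prey = 3 if Rainfall >= 4 else -1 no longer applies, and Prey = 7.
Predator = -Grass - 3Rainfall  [with Grass=6, Rainfall=6]  = -24
Births = -3Predator + 1  [with Predator=-24]  = 73
Deaths = |Prey - Births|  [with Prey=7, Births=73]  = 66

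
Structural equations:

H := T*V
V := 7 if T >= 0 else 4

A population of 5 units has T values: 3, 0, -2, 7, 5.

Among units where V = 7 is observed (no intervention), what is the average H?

Conditioning on V=7 selects the 4 unit(s) with T ∈ {3, 0, 7, 5}. Their H values: 21, 0, 49, 35. Mean = 26.25.

26.25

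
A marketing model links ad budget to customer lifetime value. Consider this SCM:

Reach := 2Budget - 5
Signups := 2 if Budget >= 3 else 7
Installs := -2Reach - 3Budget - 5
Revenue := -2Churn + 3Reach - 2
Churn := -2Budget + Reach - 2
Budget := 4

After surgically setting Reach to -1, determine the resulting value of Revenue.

17

Under do(Reach=-1), the mechanism Reach := 2Budget - 5 is discarded; Reach is fixed at -1.
Churn = -2Budget + Reach - 2  [with Budget=4, Reach=-1]  = -11
Revenue = -2Churn + 3Reach - 2  [with Churn=-11, Reach=-1]  = 17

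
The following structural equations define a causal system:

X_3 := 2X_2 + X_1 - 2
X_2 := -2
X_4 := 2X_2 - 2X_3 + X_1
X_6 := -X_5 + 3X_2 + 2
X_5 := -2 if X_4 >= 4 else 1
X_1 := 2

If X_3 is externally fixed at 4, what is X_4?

The intervention breaks the incoming arrows to X_3: X_3 := 2X_2 + X_1 - 2 no longer applies, and X_3 = 4.
X_4 = 2X_2 - 2X_3 + X_1  [with X_2=-2, X_3=4, X_1=2]  = -10

-10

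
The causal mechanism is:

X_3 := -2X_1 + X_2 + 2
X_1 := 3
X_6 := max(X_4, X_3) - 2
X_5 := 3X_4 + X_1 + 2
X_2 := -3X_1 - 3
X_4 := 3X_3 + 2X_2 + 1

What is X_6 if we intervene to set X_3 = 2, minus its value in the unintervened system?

The intervention breaks the incoming arrows to X_3: X_3 := -2X_1 + X_2 + 2 no longer applies, and X_3 = 2.
X_2 = -3X_1 - 3  [with X_1=3]  = -12
X_4 = 3X_3 + 2X_2 + 1  [with X_3=2, X_2=-12]  = -17
X_6 = max(X_4, X_3) - 2  [with X_4=-17, X_3=2]  = 0
Without intervention: X_2 = -3X_1 - 3  [with X_1=3]  = -12; X_3 = -2X_1 + X_2 + 2  [with X_1=3, X_2=-12]  = -16; X_4 = 3X_3 + 2X_2 + 1  [with X_3=-16, X_2=-12]  = -71; X_6 = max(X_4, X_3) - 2  [with X_4=-71, X_3=-16]  = -18.
Change = 0 − (-18) = 18.

18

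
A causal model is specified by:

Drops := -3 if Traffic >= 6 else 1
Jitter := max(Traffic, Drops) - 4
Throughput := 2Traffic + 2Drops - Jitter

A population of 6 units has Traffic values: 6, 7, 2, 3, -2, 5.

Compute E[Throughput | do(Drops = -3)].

1.5

Every unit gets Drops=-3 under the intervention. Throughput values become 4, 5, 0, 1, -4, 3; E[Throughput|do(Drops=-3)] = 1.5.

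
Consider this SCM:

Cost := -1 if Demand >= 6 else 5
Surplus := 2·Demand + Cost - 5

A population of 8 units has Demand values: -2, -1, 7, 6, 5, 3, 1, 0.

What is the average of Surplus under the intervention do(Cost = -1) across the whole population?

-1.25

The intervention sets Cost=-1 in all 8 units regardless of Demand. Recomputing Surplus per unit gives -10, -8, 8, 6, 4, 0, -4, -6; average -1.25.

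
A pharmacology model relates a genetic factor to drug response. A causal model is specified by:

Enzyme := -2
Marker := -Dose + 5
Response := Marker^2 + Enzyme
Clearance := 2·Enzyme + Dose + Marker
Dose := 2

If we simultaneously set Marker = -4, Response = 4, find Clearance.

-6

Setting Marker = -4, Response = 4 by intervention discards those variables' equations.
Clearance = 2·Enzyme + Dose + Marker  [with Enzyme=-2, Dose=2, Marker=-4]  = -6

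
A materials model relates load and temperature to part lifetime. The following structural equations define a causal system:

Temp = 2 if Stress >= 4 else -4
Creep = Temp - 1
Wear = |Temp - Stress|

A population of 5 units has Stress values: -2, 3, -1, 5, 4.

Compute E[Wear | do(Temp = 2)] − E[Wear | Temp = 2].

0.1

The intervention sets Temp=2 in all 5 units regardless of Stress. Recomputing Wear per unit gives 4, 1, 3, 3, 2; average 2.6.
E[Wear|Temp=2] averages over only the 2 units with Temp=2 (Stress = 5, 4): Wear = 3, 2, mean 2.5.
Difference = 2.6 − 2.5 = 0.1.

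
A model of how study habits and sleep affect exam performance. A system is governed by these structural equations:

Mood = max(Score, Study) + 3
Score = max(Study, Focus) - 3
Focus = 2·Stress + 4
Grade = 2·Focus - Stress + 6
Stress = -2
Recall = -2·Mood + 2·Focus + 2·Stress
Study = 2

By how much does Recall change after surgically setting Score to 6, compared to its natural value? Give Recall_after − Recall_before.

-8

Under do(Score=6), the mechanism Score = max(Study, Focus) - 3 is discarded; Score is fixed at 6.
Focus = 2·Stress + 4  [with Stress=-2]  = 0
Mood = max(Score, Study) + 3  [with Score=6, Study=2]  = 9
Recall = -2·Mood + 2·Focus + 2·Stress  [with Mood=9, Focus=0, Stress=-2]  = -22
Without intervention: Focus = 2·Stress + 4  [with Stress=-2]  = 0; Score = max(Study, Focus) - 3  [with Study=2, Focus=0]  = -1; Mood = max(Score, Study) + 3  [with Score=-1, Study=2]  = 5; Recall = -2·Mood + 2·Focus + 2·Stress  [with Mood=5, Focus=0, Stress=-2]  = -14.
Change = -22 − (-14) = -8.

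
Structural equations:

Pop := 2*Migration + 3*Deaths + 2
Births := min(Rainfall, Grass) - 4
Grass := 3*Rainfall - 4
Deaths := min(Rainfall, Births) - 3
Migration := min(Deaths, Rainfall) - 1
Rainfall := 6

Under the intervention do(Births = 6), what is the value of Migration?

2

do(Births=6) replaces the equation Births := min(Rainfall, Grass) - 4 with the constant Births = 6.
Deaths = min(Rainfall, Births) - 3  [with Rainfall=6, Births=6]  = 3
Migration = min(Deaths, Rainfall) - 1  [with Deaths=3, Rainfall=6]  = 2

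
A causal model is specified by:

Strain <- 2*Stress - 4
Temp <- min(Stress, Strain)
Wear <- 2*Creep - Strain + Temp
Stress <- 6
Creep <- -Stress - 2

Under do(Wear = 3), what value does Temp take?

do(Wear=3) replaces the equation Wear <- 2*Creep - Strain + Temp with the constant Wear = 3.
Temp is not downstream of the intervention, so its value is determined by the original equations.
Strain = 2*Stress - 4  [with Stress=6]  = 8
Temp = min(Stress, Strain)  [with Stress=6, Strain=8]  = 6

6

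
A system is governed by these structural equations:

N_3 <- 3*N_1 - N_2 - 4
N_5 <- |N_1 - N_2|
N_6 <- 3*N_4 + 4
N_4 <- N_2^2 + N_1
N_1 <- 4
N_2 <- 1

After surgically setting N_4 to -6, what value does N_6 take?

-14

Under do(N_4=-6), the mechanism N_4 <- N_2^2 + N_1 is discarded; N_4 is fixed at -6.
N_6 = 3*N_4 + 4  [with N_4=-6]  = -14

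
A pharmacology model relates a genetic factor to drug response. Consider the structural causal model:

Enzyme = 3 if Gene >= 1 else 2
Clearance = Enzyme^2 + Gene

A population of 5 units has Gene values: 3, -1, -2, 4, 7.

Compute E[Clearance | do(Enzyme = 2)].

Every unit gets Enzyme=2 under the intervention. Clearance values become 7, 3, 2, 8, 11; E[Clearance|do(Enzyme=2)] = 6.2.

6.2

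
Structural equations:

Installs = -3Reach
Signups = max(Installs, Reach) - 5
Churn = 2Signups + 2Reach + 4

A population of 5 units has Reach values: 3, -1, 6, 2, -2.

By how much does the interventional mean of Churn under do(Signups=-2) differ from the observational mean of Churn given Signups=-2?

1.2

do(Signups=-2) breaks Signups's dependence on Reach. With Signups=-2 fixed, Churn across the units is 6, -2, 12, 4, -4, mean 3.2.
Observing Signups=-2 restricts to units where Signups's equation naturally yields -2: Reach ∈ {3, -1}. In that subpopulation Churn = 6, -2, mean 2.
Difference = 3.2 − 2 = 1.2.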